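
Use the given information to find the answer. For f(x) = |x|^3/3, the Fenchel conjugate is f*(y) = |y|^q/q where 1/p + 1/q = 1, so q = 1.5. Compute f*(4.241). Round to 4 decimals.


The conjugate exponent q satisfies 1/p + 1/q = 1.
p = 3, so q = 3/(3 - 1) = 1.5
|y|^q = 4.241^1.5 = 8.7338
f*(4.241) = 8.7338 / 1.5 = 5.8225


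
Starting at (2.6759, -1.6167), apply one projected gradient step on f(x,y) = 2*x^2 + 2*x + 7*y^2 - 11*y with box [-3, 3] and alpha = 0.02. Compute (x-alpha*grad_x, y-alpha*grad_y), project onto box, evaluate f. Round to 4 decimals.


Step 1: Compute gradient at (2.6759, -1.6167).
grad_x = 2*2*2.6759 + 2 = 12.7036
grad_y = 2*7*-1.6167 - 11 = -33.6338
Step 2: Gradient step.
x_raw = 2.6759 - 0.02*12.7036 = 2.4218
y_raw = -1.6167 - 0.02*-33.6338 = -0.944
Step 3: Project onto [-3, 3].
x_proj = clip(2.4218) = 2.4218
y_proj = clip(-0.944) = -0.944
Step 4: Evaluate f.
f(2.4218, -0.944) = 33.1967


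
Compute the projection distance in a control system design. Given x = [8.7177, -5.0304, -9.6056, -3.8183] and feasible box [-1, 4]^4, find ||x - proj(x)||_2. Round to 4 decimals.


Project each component onto [-1, 4].
clip(8.7177) = 4.0, clip(-5.0304) = -1.0, clip(-9.6056) = -1.0, clip(-3.8183) = -1.0
Projection = [4.0, -1.0, -1.0, -1.0]
Squared diffs: [22.2567, 16.2441, 74.0564, 7.9428]
Distance = sqrt(120.5) = 10.9772


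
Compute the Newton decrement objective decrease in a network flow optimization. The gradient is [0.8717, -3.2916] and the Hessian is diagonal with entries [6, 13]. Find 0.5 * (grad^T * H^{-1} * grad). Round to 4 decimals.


Step 1: H is diagonal, so H^(-1) * g = [0.1453, -0.2532].
Step 2: g^T H^(-1) g = sum_i g_i^2 / H_ii
  = (0.8717)^2/6 + (-3.2916)^2/13
  = 0.1266 + 0.8334 = 0.9601
Step 3: Objective decrease = 0.5 * g^T H^(-1) g = 0.48


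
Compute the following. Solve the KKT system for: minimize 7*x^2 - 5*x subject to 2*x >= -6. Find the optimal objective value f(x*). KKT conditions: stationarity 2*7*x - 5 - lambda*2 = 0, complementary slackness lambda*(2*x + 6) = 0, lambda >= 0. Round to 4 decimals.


Step 1: Try lambda = 0 (constraint inactive).
Stationarity: 2*7*x - 5 = 0
x* = 5/(2*7) = 5/14 = 0.3571 (rounded; the exact value 5/14 is used below)
Check constraint: 2*0.3571 = 0.7142 >= -6 -- satisfied.
Step 2: Compute optimal value.
f(x*) = 7*(5/14)^2 - 5*(5/14) = -0.8929


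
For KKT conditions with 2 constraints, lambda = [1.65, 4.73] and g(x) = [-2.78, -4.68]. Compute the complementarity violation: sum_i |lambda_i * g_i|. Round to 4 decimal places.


KKT complementary slackness check:
lambda_1 * g_1 = 1.65 * -2.78 = -4.587
lambda_2 * g_2 = 4.73 * -4.68 = -22.1364
Total violation = 4.587 + 22.1364 = 26.7234


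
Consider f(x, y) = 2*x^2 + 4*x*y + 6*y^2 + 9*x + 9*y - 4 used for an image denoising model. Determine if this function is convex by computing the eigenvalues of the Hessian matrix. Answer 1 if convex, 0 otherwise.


The Hessian of f(x,y) = 2*x^2 + 4*x*y + 6*y^2 + 9*x + 9*y - 4 is:
H = [[4, 4], [4, 12]]
Trace = 4 + 12 = 16
Determinant = 4*12 - (4)^2 = 32
Discriminant = (16)^2 - 4*32 = 128.0
Eigenvalues: lambda_1 = 2.3431, lambda_2 = 13.6569
The function is convex.

1


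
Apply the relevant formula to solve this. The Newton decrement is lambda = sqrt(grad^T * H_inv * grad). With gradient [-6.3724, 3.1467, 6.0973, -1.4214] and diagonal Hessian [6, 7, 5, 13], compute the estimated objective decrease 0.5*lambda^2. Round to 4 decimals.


Step 1: H is diagonal, so H^(-1) * g = [-1.0621, 0.4495, 1.2195, -0.1093].
Step 2: g^T H^(-1) g = sum_i g_i^2 / H_ii
  = (-6.3724)^2/6 + (3.1467)^2/7 + (6.0973)^2/5 + (-1.4214)^2/13
  = 6.7679 + 1.4145 + 7.4354 + 0.1554 = 15.7733
Step 3: Objective decrease = 0.5 * g^T H^(-1) g = 7.8866


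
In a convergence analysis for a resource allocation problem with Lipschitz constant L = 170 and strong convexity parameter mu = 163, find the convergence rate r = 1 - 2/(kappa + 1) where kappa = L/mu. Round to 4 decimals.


Step 1: Compute the condition number.
kappa = L/mu = 170/163 = 1.0429
Step 2: Compute the convergence rate.
r = 1 - 2/(kappa + 1) = 1 - 2*mu/(L + mu) = (L - mu)/(L + mu) = 7/333 = 0.021


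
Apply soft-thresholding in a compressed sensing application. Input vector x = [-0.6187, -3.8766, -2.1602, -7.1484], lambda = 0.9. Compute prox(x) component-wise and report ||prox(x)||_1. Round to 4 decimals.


Soft-thresholding with lambda = 0.9:
prox(-0.6187) = sign(-0.6187)*max(|-0.6187| - 0.9, 0) = 0.0
prox(-3.8766) = sign(-3.8766)*max(|-3.8766| - 0.9, 0) = -2.9766
prox(-2.1602) = sign(-2.1602)*max(|-2.1602| - 0.9, 0) = -1.2602
prox(-7.1484) = sign(-7.1484)*max(|-7.1484| - 0.9, 0) = -6.2484
prox(x) = [0.0, -2.9766, -1.2602, -6.2484]
||prox(x)||_1 = 0.0 + 2.9766 + 1.2602 + 6.2484 = 10.4852


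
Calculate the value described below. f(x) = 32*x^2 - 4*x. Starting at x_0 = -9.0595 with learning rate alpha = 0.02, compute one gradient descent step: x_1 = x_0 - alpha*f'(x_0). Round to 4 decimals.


We compute the gradient at x_0 and apply the update.
f'(x) = 64*x - 4
f'(-9.0595) = 64*-9.0595 - 4 = -583.808
x_1 = -9.0595 - 0.02*-583.808 = 2.6167


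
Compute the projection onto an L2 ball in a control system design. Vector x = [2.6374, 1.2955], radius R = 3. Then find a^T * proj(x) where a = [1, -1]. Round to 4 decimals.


Step 1: Compute ||x|| (intermediates to 6 decimals).
||x|| = sqrt(2.6374^2 + 1.2955^2) = 2.938401
Step 2: Project.
Since ||x|| <= R, proj = x (no scaling needed).
proj(x) = [2.6374, 1.2955]
Step 3: Dot product.
a^T * proj(x) = 1*2.6374 - 1*1.2955 = 1.3419


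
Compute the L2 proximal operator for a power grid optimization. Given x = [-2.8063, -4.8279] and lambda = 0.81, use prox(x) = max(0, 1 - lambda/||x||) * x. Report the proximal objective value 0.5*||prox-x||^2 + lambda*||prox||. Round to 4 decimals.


Step 1: Compute ||x||.
||x|| = 5.5843
Step 2: Compute scaling factor.
scale = max(0, 1 - 0.81/5.5843) = 0.8549
Step 3: prox(x) = [-2.3992, -4.1276]
||prox(x)|| = 4.7743
Step 4: Proximal objective.
0.5*||prox-x||^2 = 0.3281
lambda*||prox|| = 3.8672
Total = 4.1952


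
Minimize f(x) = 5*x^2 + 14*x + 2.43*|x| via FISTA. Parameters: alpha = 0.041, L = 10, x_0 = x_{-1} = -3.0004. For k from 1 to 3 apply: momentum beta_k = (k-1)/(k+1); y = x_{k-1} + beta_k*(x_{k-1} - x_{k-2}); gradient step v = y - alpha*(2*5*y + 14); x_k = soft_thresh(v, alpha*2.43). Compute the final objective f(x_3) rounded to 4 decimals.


FISTA on f(x) = 5*x^2 + 14*x + 2.43*|x|
L = 10, alpha = 0.041
Iteration 1: beta = 0.0, y = -3.0004 + 0.0*(-3.0004 + 3.0004) = -3.0004
  grad(y) = -16.004, v = y - alpha*grad = -2.3442
  prox(v) = soft_thresh(-2.3442, 0.0996) = -2.2446
Iteration 2: beta = 0.3333, y = -2.2446 + 0.3333*(-2.2446 + 3.0004) = -1.9927
  grad(y) = -5.9267, v = y - alpha*grad = -1.7497
  prox(v) = soft_thresh(-1.7497, 0.0996) = -1.65
Iteration 3: beta = 0.5, y = -1.65 + 0.5*(-1.65 + 2.2446) = -1.3528
  grad(y) = 0.4723, v = y - alpha*grad = -1.3721
  prox(v) = soft_thresh(-1.3721, 0.0996) = -1.2725
f(x_3) = 5*(-1.2725)^2 + 14*(-1.2725) + 2.43*|-1.2725| = -6.6265


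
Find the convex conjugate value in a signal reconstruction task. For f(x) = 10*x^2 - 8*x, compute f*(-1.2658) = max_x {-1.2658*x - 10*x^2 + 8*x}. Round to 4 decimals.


f*(y) = sup_x {y*x - a*x^2 - b*x} = sup_x {(y-b)*x - a*x^2}
FOC: (y - b) - 2a*x = 0 => x* = (y - b)/(2a)
x* = (-1.2658 + 8)/(2*10) = 0.3367
f*(-1.2658) = (y-b)^2/(4a) = (-1.2658 + 8)^2/(4*10)
= 45.3494/40 = 1.1337


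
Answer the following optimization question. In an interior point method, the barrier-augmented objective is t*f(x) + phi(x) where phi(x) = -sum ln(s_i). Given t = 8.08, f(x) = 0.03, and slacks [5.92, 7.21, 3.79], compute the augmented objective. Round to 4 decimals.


Step 1: Compute log-barrier.
ln values: [1.7783, 1.9755, 1.3324]
phi = -(1.7783 + 1.9755 + 1.3324) = -5.0862
Step 2: Compute augmented objective.
t*f(x) = 8.08*0.03 = 0.2424
Total = 0.2424 - 5.0862 = -4.8438


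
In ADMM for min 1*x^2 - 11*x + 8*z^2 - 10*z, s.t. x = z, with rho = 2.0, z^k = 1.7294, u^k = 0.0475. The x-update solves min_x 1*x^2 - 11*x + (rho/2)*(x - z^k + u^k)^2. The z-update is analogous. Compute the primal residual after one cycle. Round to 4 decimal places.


ADMM iteration with rho = 2.0, z^k = 1.7294, u^k = 0.0475
Step 1: x-update.
Minimize 1*x^2 - 11*x + (2.0/2)*(x - 1.7294 + 0.0475)^2
FOC: (2*1 + 2.0)*x = 11 + 2.0*(1.7294 - 0.0475)
x^{k+1} = 3.591
Step 2: z-update.
Minimize 8*z^2 - 10*z + (2.0/2)*(3.591 - z + 0.0475)^2
FOC: (2*8 + 2.0)*z = 10 + 2.0*(3.591 + 0.0475)
z^{k+1} = 0.9598
Step 3: u-update.
u^{k+1} = 0.0475 + 3.591 - 0.9598 = 2.6786
Step 4: Primal residual = |3.591 - 0.9598| = 2.6311


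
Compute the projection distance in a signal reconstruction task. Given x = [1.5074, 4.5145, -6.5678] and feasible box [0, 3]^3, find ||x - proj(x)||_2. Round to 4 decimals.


Project each component onto [0, 3].
clip(1.5074) = 1.5074, clip(4.5145) = 3.0, clip(-6.5678) = 0.0
Projection = [1.5074, 3.0, 0.0]
Squared diffs: [0.0, 2.2937, 43.136]
Distance = sqrt(45.4297) = 6.7402


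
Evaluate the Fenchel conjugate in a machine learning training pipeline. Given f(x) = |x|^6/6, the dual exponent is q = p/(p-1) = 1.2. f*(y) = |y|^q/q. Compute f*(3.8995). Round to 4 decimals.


The conjugate exponent q satisfies 1/p + 1/q = 1.
p = 6, so q = 6/(6 - 1) = 1.2
|y|^q = 3.8995^1.2 = 5.1193
f*(3.8995) = 5.1193 / 1.2 = 4.2661


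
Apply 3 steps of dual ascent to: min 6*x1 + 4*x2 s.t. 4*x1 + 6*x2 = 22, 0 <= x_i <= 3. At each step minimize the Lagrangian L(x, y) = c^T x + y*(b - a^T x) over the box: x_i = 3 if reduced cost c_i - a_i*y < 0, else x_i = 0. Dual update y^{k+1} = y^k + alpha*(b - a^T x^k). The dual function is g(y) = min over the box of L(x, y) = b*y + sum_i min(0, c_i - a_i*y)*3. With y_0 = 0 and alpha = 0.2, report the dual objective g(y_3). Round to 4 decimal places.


Dual ascent for LP: min 6*x1 + 4*x2, 4*x1 + 6*x2 = 22, 0 <= x_i <= 3
Step 1: y^k = 0.0, reduced costs: (6.0, 4.0)
  x^k = (0.0, 0.0), subgradient = b - a^T x = 22.0
  y^{k+1} = 0.0 + 0.2*22.0 = 4.4
Step 2: y^k = 4.4, reduced costs: (-11.6, -22.4)
  x^k = (3.0, 3.0), subgradient = b - a^T x = -8.0
  y^{k+1} = 4.4 + 0.2*-8.0 = 2.8
Step 3: y^k = 2.8, reduced costs: (-5.2, -12.8)
  x^k = (3.0, 3.0), subgradient = b - a^T x = -8.0
  y^{k+1} = 2.8 + 0.2*-8.0 = 1.2
Dual objective at y_3 = 1.2: reduced costs (1.2, -3.2), box minimizer x = (0.0, 3.0)
g(y_3) = b*y + (c1 - a1*y)*x1 + (c2 - a2*y)*x2 = 22*1.2 + 1.2*0.0 + (-3.2)*3.0 = 26.4 + 0.0 - 9.6 = 16.8


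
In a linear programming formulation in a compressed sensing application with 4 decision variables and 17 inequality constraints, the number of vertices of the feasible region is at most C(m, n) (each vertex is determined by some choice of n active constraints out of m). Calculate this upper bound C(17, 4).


Each vertex corresponds to some choice of n active constraints out of m, so the number of vertices is at most C(m, n) = m! / (n!(m-n)!).
m = 17, n = 4
Numerator: 17 * 16 * 15 * 14
Denominator: 4! = 24
C(17, 4) = 2380


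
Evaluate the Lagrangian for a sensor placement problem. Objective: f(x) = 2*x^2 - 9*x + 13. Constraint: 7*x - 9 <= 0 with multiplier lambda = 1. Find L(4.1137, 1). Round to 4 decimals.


Step 1: Evaluate f(x).
f(4.1137) = 2*4.1137^2 - 9*4.1137 + 13 = 9.8218
Step 2: Evaluate g(x).
g(4.1137) = 7*4.1137 - 9 = 19.7959
Step 3: Compute Lagrangian.
L = 9.8218 + 1*19.7959 = 29.6177


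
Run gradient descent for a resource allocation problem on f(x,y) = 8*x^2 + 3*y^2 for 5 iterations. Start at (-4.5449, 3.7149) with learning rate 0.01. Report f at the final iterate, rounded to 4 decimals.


Gradient descent on f(x,y) = 8*x^2 + 3*y^2.
Starting point: (-4.5449, 3.7149), alpha = 0.01
Step 1: grad_x = 2*8*-4.5449 = -72.7184, grad_y = 2*3*3.7149 = 22.2894
  x_1 = -4.5449 - 0.01*-72.7184 = -3.8177
  y_1 = 3.7149 - 0.01*22.2894 = 3.492
Step 2: grad_x = 2*8*-3.8177 = -61.0835, grad_y = 2*3*3.492 = 20.952
  x_2 = -3.8177 - 0.01*-61.0835 = -3.2069
  y_2 = 3.492 - 0.01*20.952 = 3.2825
Step 3: grad_x = 2*8*-3.2069 = -51.3101, grad_y = 2*3*3.2825 = 19.6949
  x_3 = -3.2069 - 0.01*-51.3101 = -2.6938
  y_3 = 3.2825 - 0.01*19.6949 = 3.0855
Step 4: grad_x = 2*8*-2.6938 = -43.1005, grad_y = 2*3*3.0855 = 18.5132
  x_4 = -2.6938 - 0.01*-43.1005 = -2.2628
  y_4 = 3.0855 - 0.01*18.5132 = 2.9004
Step 5: grad_x = 2*8*-2.2628 = -36.2044, grad_y = 2*3*2.9004 = 17.4024
  x_5 = -2.2628 - 0.01*-36.2044 = -1.9007
  y_5 = 2.9004 - 0.01*17.4024 = 2.7264
f(-1.9007, 2.7264) = 8*(-1.9007)^2 + 3*2.7264^2 = 51.2017


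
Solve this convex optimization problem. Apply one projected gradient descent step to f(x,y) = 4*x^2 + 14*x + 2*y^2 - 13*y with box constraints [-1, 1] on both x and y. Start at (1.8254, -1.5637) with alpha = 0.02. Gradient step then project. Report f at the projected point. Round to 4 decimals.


Step 1: Compute gradient at (1.8254, -1.5637).
grad_x = 2*4*1.8254 + 14 = 28.6032
grad_y = 2*2*-1.5637 - 13 = -19.2548
Step 2: Gradient step.
x_raw = 1.8254 - 0.02*28.6032 = 1.2533
y_raw = -1.5637 - 0.02*-19.2548 = -1.1786
Step 3: Project onto [-1, 1].
x_proj = clip(1.2533) = 1.0
y_proj = clip(-1.1786) = -1.0
Step 4: Evaluate f.
f(1.0, -1.0) = 33.0


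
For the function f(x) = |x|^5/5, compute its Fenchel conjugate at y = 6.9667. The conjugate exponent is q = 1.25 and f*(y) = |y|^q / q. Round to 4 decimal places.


The conjugate exponent q satisfies 1/p + 1/q = 1.
p = 5, so q = 5/(5 - 1) = 1.25
|y|^q = 6.9667^1.25 = 11.3184
f*(6.9667) = 11.3184 / 1.25 = 9.0547


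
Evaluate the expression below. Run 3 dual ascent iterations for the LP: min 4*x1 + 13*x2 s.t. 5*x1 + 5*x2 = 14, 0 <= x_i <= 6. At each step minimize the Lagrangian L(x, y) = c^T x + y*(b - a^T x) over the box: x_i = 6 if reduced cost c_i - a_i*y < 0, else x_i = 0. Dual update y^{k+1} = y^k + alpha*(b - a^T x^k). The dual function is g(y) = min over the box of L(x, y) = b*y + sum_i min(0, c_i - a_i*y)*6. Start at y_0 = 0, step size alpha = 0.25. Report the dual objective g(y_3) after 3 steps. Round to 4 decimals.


Dual ascent for LP: min 4*x1 + 13*x2, 5*x1 + 5*x2 = 14, 0 <= x_i <= 6
Step 1: y^k = 0.0, reduced costs: (4.0, 13.0)
  x^k = (0.0, 0.0), subgradient = b - a^T x = 14.0
  y^{k+1} = 0.0 + 0.25*14.0 = 3.5
Step 2: y^k = 3.5, reduced costs: (-13.5, -4.5)
  x^k = (6.0, 6.0), subgradient = b - a^T x = -46.0
  y^{k+1} = 3.5 + 0.25*-46.0 = -8.0
Step 3: y^k = -8.0, reduced costs: (44.0, 53.0)
  x^k = (0.0, 0.0), subgradient = b - a^T x = 14.0
  y^{k+1} = -8.0 + 0.25*14.0 = -4.5
Dual objective at y_3 = -4.5: reduced costs (26.5, 35.5), box minimizer x = (0.0, 0.0)
g(y_3) = b*y + (c1 - a1*y)*x1 + (c2 - a2*y)*x2 = 14*(-4.5) + 26.5*0.0 + 35.5*0.0 = -63.0 + 0.0 + 0.0 = -63.0


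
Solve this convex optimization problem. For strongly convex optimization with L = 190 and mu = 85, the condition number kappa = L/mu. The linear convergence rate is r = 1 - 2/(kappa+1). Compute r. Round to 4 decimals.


Step 1: Compute the condition number.
kappa = L/mu = 190/85 = 2.2353
Step 2: Compute the convergence rate.
r = 1 - 2/(kappa + 1) = 1 - 2*mu/(L + mu) = (L - mu)/(L + mu) = 105/275 = 0.3818


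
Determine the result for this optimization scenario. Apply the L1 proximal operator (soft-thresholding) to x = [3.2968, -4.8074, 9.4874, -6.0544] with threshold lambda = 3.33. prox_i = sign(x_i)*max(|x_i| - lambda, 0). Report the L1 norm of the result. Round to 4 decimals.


Soft-thresholding with lambda = 3.33:
prox(3.2968) = sign(3.2968)*max(|3.2968| - 3.33, 0) = 0.0
prox(-4.8074) = sign(-4.8074)*max(|-4.8074| - 3.33, 0) = -1.4774
prox(9.4874) = sign(9.4874)*max(|9.4874| - 3.33, 0) = 6.1574
prox(-6.0544) = sign(-6.0544)*max(|-6.0544| - 3.33, 0) = -2.7244
prox(x) = [0.0, -1.4774, 6.1574, -2.7244]
||prox(x)||_1 = 0.0 + 1.4774 + 6.1574 + 2.7244 = 10.3592


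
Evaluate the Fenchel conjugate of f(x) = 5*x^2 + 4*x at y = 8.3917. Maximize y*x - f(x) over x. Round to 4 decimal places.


f*(y) = sup_x {y*x - a*x^2 - b*x} = sup_x {(y-b)*x - a*x^2}
FOC: (y - b) - 2a*x = 0 => x* = (y - b)/(2a)
x* = (8.3917 - 4)/(2*5) = 0.4392
f*(8.3917) = (y-b)^2/(4a) = (8.3917 - 4)^2/(4*5)
= 19.287/20 = 0.9644


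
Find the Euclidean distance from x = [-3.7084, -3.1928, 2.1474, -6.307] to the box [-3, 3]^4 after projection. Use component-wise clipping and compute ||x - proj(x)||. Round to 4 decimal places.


Project each component onto [-3, 3].
clip(-3.7084) = -3.0, clip(-3.1928) = -3.0, clip(2.1474) = 2.1474, clip(-6.307) = -3.0
Projection = [-3.0, -3.0, 2.1474, -3.0]
Squared diffs: [0.5018, 0.0372, 0.0, 10.9362]
Distance = sqrt(11.4752) = 3.3875


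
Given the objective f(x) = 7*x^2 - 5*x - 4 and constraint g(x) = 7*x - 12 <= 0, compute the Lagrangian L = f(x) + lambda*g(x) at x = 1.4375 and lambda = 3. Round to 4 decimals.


Step 1: Evaluate f(x).
f(1.4375) = 7*1.4375^2 - 5*1.4375 - 4 = 3.2773
Step 2: Evaluate g(x).
g(1.4375) = 7*1.4375 - 12 = -1.9375
Step 3: Compute Lagrangian.
L = 3.2773 + 3*-1.9375 = -2.5352


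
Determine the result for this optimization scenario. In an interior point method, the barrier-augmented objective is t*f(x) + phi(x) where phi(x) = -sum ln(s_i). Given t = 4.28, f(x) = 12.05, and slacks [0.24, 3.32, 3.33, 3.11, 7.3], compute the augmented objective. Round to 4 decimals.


Step 1: Compute log-barrier.
ln values: [-1.4271, 1.2, 1.203, 1.1346, 1.9879]
phi = -(-1.4271 + 1.2 + 1.203 + 1.1346 + 1.9879) = -4.0983
Step 2: Compute augmented objective.
t*f(x) = 4.28*12.05 = 51.574
Total = 51.574 - 4.0983 = 47.4757


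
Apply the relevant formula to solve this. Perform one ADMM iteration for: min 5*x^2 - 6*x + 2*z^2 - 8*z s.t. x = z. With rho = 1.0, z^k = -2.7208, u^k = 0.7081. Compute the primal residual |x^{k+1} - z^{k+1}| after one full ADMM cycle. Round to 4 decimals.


ADMM iteration with rho = 1.0, z^k = -2.7208, u^k = 0.7081
Step 1: x-update.
Minimize 5*x^2 - 6*x + (1.0/2)*(x + 2.7208 + 0.7081)^2
FOC: (2*5 + 1.0)*x = 6 + 1.0*(-2.7208 - 0.7081)
x^{k+1} = 0.2337
Step 2: z-update.
Minimize 2*z^2 - 8*z + (1.0/2)*(0.2337 - z + 0.7081)^2
FOC: (2*2 + 1.0)*z = 8 + 1.0*(0.2337 + 0.7081)
z^{k+1} = 1.7884
Step 3: u-update.
u^{k+1} = 0.7081 + 0.2337 - 1.7884 = -0.8465
Step 4: Primal residual = |0.2337 - 1.7884| = 1.5546


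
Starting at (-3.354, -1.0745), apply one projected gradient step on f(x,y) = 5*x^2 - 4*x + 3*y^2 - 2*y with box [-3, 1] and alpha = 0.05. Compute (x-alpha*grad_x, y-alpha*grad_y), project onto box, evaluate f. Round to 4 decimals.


Step 1: Compute gradient at (-3.354, -1.0745).
grad_x = 2*5*-3.354 - 4 = -37.54
grad_y = 2*3*-1.0745 - 2 = -8.447
Step 2: Gradient step.
x_raw = -3.354 - 0.05*-37.54 = -1.477
y_raw = -1.0745 - 0.05*-8.447 = -0.6522
Step 3: Project onto [-3, 1].
x_proj = clip(-1.477) = -1.477
y_proj = clip(-0.6522) = -0.6522
Step 4: Evaluate f.
f(-1.477, -0.6522) = 19.3958


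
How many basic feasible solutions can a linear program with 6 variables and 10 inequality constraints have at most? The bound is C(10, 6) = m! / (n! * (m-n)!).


Each vertex corresponds to some choice of n active constraints out of m, so the number of vertices is at most C(m, n) = m! / (n!(m-n)!).
m = 10, n = 6
Numerator: 10 * 9 * 8 * 7 * 6 * 5
Denominator: 6! = 720
C(10, 6) = 210


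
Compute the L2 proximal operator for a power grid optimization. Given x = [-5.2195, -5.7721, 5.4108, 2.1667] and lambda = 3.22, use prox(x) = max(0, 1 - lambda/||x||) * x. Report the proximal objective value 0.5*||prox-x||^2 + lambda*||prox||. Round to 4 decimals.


Step 1: Compute ||x||.
||x|| = 9.7227
Step 2: Compute scaling factor.
scale = max(0, 1 - 3.22/9.7227) = 0.6688
Step 3: prox(x) = [-3.4909, -3.8605, 3.6188, 1.4491]
||prox(x)|| = 6.5027
Step 4: Proximal objective.
0.5*||prox-x||^2 = 5.1842
lambda*||prox|| = 20.9387
Total = 26.123


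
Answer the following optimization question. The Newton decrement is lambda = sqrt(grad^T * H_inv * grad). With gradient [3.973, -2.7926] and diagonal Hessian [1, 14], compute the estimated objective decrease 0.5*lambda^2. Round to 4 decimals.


Step 1: H is diagonal, so H^(-1) * g = [3.973, -0.1995].
Step 2: g^T H^(-1) g = sum_i g_i^2 / H_ii
  = (3.973)^2/1 + (-2.7926)^2/14
  = 15.7847 + 0.557 = 16.3418
Step 3: Objective decrease = 0.5 * g^T H^(-1) g = 8.1709


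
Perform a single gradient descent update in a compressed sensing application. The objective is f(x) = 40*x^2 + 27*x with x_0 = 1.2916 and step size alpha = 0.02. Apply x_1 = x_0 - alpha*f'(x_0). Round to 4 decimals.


We compute the gradient at x_0 and apply the update.
f'(x) = 80*x + 27
f'(1.2916) = 80*1.2916 + 27 = 130.328
x_1 = 1.2916 - 0.02*130.328 = -1.315


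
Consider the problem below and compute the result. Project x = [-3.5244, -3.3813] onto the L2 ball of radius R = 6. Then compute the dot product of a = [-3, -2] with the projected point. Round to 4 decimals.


Step 1: Compute ||x|| (intermediates to 6 decimals).
||x|| = sqrt((-3.5244)^2 + (-3.3813)^2) = 4.884116
Step 2: Project.
Since ||x|| <= R, proj = x (no scaling needed).
proj(x) = [-3.5244, -3.3813]
Step 3: Dot product.
a^T * proj(x) = -3*(-3.5244) - 2*(-3.3813) = 17.3358


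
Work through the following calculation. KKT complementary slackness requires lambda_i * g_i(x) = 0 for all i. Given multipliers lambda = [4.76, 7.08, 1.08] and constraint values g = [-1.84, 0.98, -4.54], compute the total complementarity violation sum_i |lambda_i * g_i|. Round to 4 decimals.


KKT complementary slackness check:
lambda_1 * g_1 = 4.76 * -1.84 = -8.7584
lambda_2 * g_2 = 7.08 * 0.98 = 6.9384
lambda_3 * g_3 = 1.08 * -4.54 = -4.9032
Total violation = 8.7584 + 6.9384 + 4.9032 = 20.6


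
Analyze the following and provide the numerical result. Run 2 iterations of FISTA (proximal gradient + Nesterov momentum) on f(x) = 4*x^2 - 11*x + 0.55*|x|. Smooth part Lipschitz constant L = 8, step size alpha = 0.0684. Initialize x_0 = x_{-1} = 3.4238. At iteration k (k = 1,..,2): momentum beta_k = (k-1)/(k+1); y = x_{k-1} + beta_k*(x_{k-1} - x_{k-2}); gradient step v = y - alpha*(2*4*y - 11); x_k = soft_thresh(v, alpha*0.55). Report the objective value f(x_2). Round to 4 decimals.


FISTA on f(x) = 4*x^2 - 11*x + 0.55*|x|
L = 8, alpha = 0.0684
Iteration 1: beta = 0.0, y = 3.4238 + 0.0*(3.4238 - 3.4238) = 3.4238
  grad(y) = 16.3904, v = y - alpha*grad = 2.3027
  prox(v) = soft_thresh(2.3027, 0.0376) = 2.2651
Iteration 2: beta = 0.3333, y = 2.2651 + 0.3333*(2.2651 - 3.4238) = 1.8788
  grad(y) = 4.0307, v = y - alpha*grad = 1.6031
  prox(v) = soft_thresh(1.6031, 0.0376) = 1.5655
f(x_2) = 4*1.5655^2 - 11*1.5655 + 0.55*|1.5655| = -6.5563


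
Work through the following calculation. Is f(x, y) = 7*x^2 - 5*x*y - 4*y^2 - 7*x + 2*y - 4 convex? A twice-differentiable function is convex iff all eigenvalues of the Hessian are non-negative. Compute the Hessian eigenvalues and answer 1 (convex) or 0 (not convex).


The Hessian of f(x,y) = 7*x^2 - 5*x*y - 4*y^2 - 7*x + 2*y - 4 is:
H = [[14, -5], [-5, -8]]
Trace = 14 - 8 = 6
Determinant = 14*-8 - (-5)^2 = -137
Discriminant = (6)^2 - 4*-137 = 584.0
Eigenvalues: lambda_1 = -9.083, lambda_2 = 15.083
The function is not convex.

0


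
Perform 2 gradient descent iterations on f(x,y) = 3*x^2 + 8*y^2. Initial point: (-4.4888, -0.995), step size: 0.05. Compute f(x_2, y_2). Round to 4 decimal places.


Gradient descent on f(x,y) = 3*x^2 + 8*y^2.
Starting point: (-4.4888, -0.995), alpha = 0.05
Step 1: grad_x = 2*3*-4.4888 = -26.9328, grad_y = 2*8*-0.995 = -15.92
  x_1 = -4.4888 - 0.05*-26.9328 = -3.1422
  y_1 = -0.995 - 0.05*-15.92 = -0.199
Step 2: grad_x = 2*3*-3.1422 = -18.853, grad_y = 2*8*-0.199 = -3.184
  x_2 = -3.1422 - 0.05*-18.853 = -2.1995
  y_2 = -0.199 - 0.05*-3.184 = -0.0398
f(-2.1995, -0.0398) = 3*(-2.1995)^2 + 8*(-0.0398)^2 = 14.5262


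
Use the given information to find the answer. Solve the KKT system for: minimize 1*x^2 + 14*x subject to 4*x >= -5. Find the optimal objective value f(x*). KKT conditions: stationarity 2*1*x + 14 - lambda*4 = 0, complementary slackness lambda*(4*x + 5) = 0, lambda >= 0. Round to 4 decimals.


Step 1: Try lambda = 0 (constraint inactive).
x_unc = -14/(2*1) = -7.0
Check: 4*-7.0 = -28.0 < -5 -- violated!
Step 2: Constraint must be active: 4*x = -5
x* = -5/4 = -1.25
lambda = (2*1*(-1.25) + 14)/4 = 2.875
Step 3: Compute optimal value.
f(x*) = 1*(-1.25)^2 + 14*(-1.25) = -15.9375


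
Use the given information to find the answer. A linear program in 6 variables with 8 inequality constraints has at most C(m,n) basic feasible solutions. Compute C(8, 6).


Each vertex corresponds to some choice of n active constraints out of m, so the number of vertices is at most C(m, n) = m! / (n!(m-n)!).
m = 8, n = 6
Numerator: 8 * 7 * 6 * 5 * 4 * 3
Denominator: 6! = 720
C(8, 6) = 28


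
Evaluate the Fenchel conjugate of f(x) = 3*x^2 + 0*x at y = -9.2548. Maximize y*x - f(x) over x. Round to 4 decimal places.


f*(y) = sup_x {y*x - a*x^2 - b*x} = sup_x {(y-b)*x - a*x^2}
FOC: (y - b) - 2a*x = 0 => x* = (y - b)/(2a)
x* = (-9.2548 - 0)/(2*3) = -1.5425
f*(-9.2548) = (y-b)^2/(4a) = (-9.2548 - 0)^2/(4*3)
= 85.6513/12 = 7.1376


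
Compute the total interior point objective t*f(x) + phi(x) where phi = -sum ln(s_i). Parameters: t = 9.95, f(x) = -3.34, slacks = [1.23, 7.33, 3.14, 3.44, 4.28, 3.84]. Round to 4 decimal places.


Step 1: Compute log-barrier.
ln values: [0.207, 1.992, 1.1442, 1.2355, 1.454, 1.3455]
phi = -(0.207 + 1.992 + 1.1442 + 1.2355 + 1.454 + 1.3455) = -7.3781
Step 2: Compute augmented objective.
t*f(x) = 9.95*-3.34 = -33.233
Total = -33.233 - 7.3781 = -40.6111


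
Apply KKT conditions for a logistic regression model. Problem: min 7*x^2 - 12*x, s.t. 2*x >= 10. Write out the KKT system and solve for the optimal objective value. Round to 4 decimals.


Step 1: Try lambda = 0 (constraint inactive).
x_unc = 12/(2*7) = 0.8571
Check: 2*0.8571 = 1.7142 < 10 -- violated!
Step 2: Constraint must be active: 2*x = 10
x* = 10/2 = 5.0
lambda = (2*7*5.0 - 12)/2 = 29.0
Step 3: Compute optimal value.
f(x*) = 7*5.0^2 - 12*5.0 = 115.0


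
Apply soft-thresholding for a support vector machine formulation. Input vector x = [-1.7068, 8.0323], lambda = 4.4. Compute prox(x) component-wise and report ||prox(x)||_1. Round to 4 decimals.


Soft-thresholding with lambda = 4.4:
prox(-1.7068) = sign(-1.7068)*max(|-1.7068| - 4.4, 0) = 0.0
prox(8.0323) = sign(8.0323)*max(|8.0323| - 4.4, 0) = 3.6323
prox(x) = [0.0, 3.6323]
||prox(x)||_1 = 0.0 + 3.6323 = 3.6323


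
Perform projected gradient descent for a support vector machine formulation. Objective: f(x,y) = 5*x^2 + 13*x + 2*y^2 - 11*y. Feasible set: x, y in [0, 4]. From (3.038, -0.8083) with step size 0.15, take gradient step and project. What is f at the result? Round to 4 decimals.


Step 1: Compute gradient at (3.038, -0.8083).
grad_x = 2*5*3.038 + 13 = 43.38
grad_y = 2*2*-0.8083 - 11 = -14.2332
Step 2: Gradient step.
x_raw = 3.038 - 0.15*43.38 = -3.469
y_raw = -0.8083 - 0.15*-14.2332 = 1.3267
Step 3: Project onto [0, 4].
x_proj = clip(-3.469) = 0.0
y_proj = clip(1.3267) = 1.3267
Step 4: Evaluate f.
f(0.0, 1.3267) = -11.0733


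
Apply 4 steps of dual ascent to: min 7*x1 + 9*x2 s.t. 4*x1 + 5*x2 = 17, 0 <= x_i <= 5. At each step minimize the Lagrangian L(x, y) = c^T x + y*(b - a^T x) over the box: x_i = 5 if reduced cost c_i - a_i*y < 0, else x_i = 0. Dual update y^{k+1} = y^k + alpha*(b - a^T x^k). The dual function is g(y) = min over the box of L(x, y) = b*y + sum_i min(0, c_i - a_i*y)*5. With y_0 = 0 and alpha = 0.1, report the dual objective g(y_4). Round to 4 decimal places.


Dual ascent for LP: min 7*x1 + 9*x2, 4*x1 + 5*x2 = 17, 0 <= x_i <= 5
Step 1: y^k = 0.0, reduced costs: (7.0, 9.0)
  x^k = (0.0, 0.0), subgradient = b - a^T x = 17.0
  y^{k+1} = 0.0 + 0.1*17.0 = 1.7
Step 2: y^k = 1.7, reduced costs: (0.2, 0.5)
  x^k = (0.0, 0.0), subgradient = b - a^T x = 17.0
  y^{k+1} = 1.7 + 0.1*17.0 = 3.4
Step 3: y^k = 3.4, reduced costs: (-6.6, -8.0)
  x^k = (5.0, 5.0), subgradient = b - a^T x = -28.0
  y^{k+1} = 3.4 + 0.1*-28.0 = 0.6
Step 4: y^k = 0.6, reduced costs: (4.6, 6.0)
  x^k = (0.0, 0.0), subgradient = b - a^T x = 17.0
  y^{k+1} = 0.6 + 0.1*17.0 = 2.3
Dual objective at y_4 = 2.3: reduced costs (-2.2, -2.5), box minimizer x = (5.0, 5.0)
g(y_4) = b*y + (c1 - a1*y)*x1 + (c2 - a2*y)*x2 = 17*2.3 + (-2.2)*5.0 + (-2.5)*5.0 = 39.1 - 11.0 - 12.5 = 15.6


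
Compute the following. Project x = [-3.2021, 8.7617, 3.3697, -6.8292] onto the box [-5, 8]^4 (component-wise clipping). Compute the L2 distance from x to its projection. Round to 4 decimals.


Project each component onto [-5, 8].
clip(-3.2021) = -3.2021, clip(8.7617) = 8.0, clip(3.3697) = 3.3697, clip(-6.8292) = -5.0
Projection = [-3.2021, 8.0, 3.3697, -5.0]
Squared diffs: [0.0, 0.5802, 0.0, 3.346]
Distance = sqrt(3.9262) = 1.9815


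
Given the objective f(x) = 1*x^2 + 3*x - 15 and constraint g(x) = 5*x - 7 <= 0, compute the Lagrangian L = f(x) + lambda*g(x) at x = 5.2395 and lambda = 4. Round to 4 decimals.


Step 1: Evaluate f(x).
f(5.2395) = 1*5.2395^2 + 3*5.2395 - 15 = 28.1709
Step 2: Evaluate g(x).
g(5.2395) = 5*5.2395 - 7 = 19.1975
Step 3: Compute Lagrangian.
L = 28.1709 + 4*19.1975 = 104.9609


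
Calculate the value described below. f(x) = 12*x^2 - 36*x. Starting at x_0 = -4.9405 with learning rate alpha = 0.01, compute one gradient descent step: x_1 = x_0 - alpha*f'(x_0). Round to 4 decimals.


We compute the gradient at x_0 and apply the update.
f'(x) = 24*x - 36
f'(-4.9405) = 24*-4.9405 - 36 = -154.572
x_1 = -4.9405 - 0.01*-154.572 = -3.3948


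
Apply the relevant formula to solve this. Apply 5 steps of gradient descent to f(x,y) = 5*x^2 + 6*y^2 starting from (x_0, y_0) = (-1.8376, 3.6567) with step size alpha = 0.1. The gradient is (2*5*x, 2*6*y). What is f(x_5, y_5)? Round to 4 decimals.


Gradient descent on f(x,y) = 5*x^2 + 6*y^2.
Starting point: (-1.8376, 3.6567), alpha = 0.1
Step 1: grad_x = 2*5*-1.8376 = -18.376, grad_y = 2*6*3.6567 = 43.8804
  x_1 = -1.8376 - 0.1*-18.376 = 0.0
  y_1 = 3.6567 - 0.1*43.8804 = -0.7313
Step 2: grad_x = 2*5*0.0 = 0.0, grad_y = 2*6*-0.7313 = -8.7761
  x_2 = 0.0 - 0.1*0.0 = 0.0
  y_2 = -0.7313 - 0.1*-8.7761 = 0.1463
Step 3: grad_x = 2*5*0.0 = 0.0, grad_y = 2*6*0.1463 = 1.7552
  x_3 = 0.0 - 0.1*0.0 = 0.0
  y_3 = 0.1463 - 0.1*1.7552 = -0.0293
Step 4: grad_x = 2*5*0.0 = 0.0, grad_y = 2*6*-0.0293 = -0.351
  x_4 = 0.0 - 0.1*0.0 = 0.0
  y_4 = -0.0293 - 0.1*-0.351 = 0.0059
Step 5: grad_x = 2*5*0.0 = 0.0, grad_y = 2*6*0.0059 = 0.0702
  x_5 = 0.0 - 0.1*0.0 = 0.0
  y_5 = 0.0059 - 0.1*0.0702 = -0.0012
f(0.0, -0.0012) = 5*0.0^2 + 6*(-0.0012)^2 = 0.0


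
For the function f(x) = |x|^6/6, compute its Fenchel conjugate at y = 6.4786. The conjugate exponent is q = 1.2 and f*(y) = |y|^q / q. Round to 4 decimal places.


The conjugate exponent q satisfies 1/p + 1/q = 1.
p = 6, so q = 6/(6 - 1) = 1.2
|y|^q = 6.4786^1.2 = 9.4141
f*(6.4786) = 9.4141 / 1.2 = 7.8451


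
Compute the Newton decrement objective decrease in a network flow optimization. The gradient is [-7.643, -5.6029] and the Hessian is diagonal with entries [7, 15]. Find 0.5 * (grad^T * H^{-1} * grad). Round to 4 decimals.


Step 1: H is diagonal, so H^(-1) * g = [-1.0919, -0.3735].
Step 2: g^T H^(-1) g = sum_i g_i^2 / H_ii
  = (-7.643)^2/7 + (-5.6029)^2/15
  = 8.3451 + 2.0928 = 10.4379
Step 3: Objective decrease = 0.5 * g^T H^(-1) g = 5.2189


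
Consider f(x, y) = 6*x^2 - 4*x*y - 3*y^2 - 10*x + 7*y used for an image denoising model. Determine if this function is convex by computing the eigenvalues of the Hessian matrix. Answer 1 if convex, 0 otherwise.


The Hessian of f(x,y) = 6*x^2 - 4*x*y - 3*y^2 - 10*x + 7*y is:
H = [[12, -4], [-4, -6]]
Trace = 12 - 6 = 6
Determinant = 12*-6 - (-4)^2 = -88
Discriminant = (6)^2 - 4*-88 = 388.0
Eigenvalues: lambda_1 = -6.8489, lambda_2 = 12.8489
The function is not convex.

0


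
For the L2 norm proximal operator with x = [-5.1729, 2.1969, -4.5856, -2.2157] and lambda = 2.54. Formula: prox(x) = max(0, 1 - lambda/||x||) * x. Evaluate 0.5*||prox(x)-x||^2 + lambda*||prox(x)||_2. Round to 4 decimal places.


Step 1: Compute ||x||.
||x|| = 7.5843
Step 2: Compute scaling factor.
scale = max(0, 1 - 2.54/7.5843) = 0.6651
Step 3: prox(x) = [-3.4405, 1.4612, -3.0499, -1.4737]
||prox(x)|| = 5.0443
Step 4: Proximal objective.
0.5*||prox-x||^2 = 3.2258
lambda*||prox|| = 12.8125
Total = 16.0384


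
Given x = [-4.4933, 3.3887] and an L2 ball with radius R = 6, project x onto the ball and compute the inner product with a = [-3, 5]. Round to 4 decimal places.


Step 1: Compute ||x|| (intermediates to 6 decimals).
||x|| = sqrt((-4.4933)^2 + 3.3887^2) = 5.62788
Step 2: Project.
Since ||x|| <= R, proj = x (no scaling needed).
proj(x) = [-4.4933, 3.3887]
Step 3: Dot product.
a^T * proj(x) = -3*(-4.4933) + 5*3.3887 = 30.4234


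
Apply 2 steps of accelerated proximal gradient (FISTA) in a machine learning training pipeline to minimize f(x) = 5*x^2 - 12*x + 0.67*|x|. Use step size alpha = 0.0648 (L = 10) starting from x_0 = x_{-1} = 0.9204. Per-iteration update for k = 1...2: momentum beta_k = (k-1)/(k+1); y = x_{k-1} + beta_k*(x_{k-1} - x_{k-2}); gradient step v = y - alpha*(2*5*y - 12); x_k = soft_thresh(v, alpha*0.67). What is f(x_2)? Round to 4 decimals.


FISTA on f(x) = 5*x^2 - 12*x + 0.67*|x|
L = 10, alpha = 0.0648
Iteration 1: beta = 0.0, y = 0.9204 + 0.0*(0.9204 - 0.9204) = 0.9204
  grad(y) = -2.796, v = y - alpha*grad = 1.1016
  prox(v) = soft_thresh(1.1016, 0.0434) = 1.0582
Iteration 2: beta = 0.3333, y = 1.0582 + 0.3333*(1.0582 - 0.9204) = 1.1041
  grad(y) = -0.9591, v = y - alpha*grad = 1.1662
  prox(v) = soft_thresh(1.1662, 0.0434) = 1.1228
f(x_2) = 5*1.1228^2 - 12*1.1228 + 0.67*|1.1228| = -6.4179


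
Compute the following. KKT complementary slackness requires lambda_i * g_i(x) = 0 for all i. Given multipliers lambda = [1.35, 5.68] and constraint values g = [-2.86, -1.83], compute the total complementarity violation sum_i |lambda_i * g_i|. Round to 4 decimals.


KKT complementary slackness check:
lambda_1 * g_1 = 1.35 * -2.86 = -3.861
lambda_2 * g_2 = 5.68 * -1.83 = -10.3944
Total violation = 3.861 + 10.3944 = 14.2554


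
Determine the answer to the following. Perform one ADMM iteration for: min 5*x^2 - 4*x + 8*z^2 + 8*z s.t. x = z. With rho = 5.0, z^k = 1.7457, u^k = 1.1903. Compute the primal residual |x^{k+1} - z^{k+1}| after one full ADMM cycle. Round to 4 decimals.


ADMM iteration with rho = 5.0, z^k = 1.7457, u^k = 1.1903
Step 1: x-update.
Minimize 5*x^2 - 4*x + (5.0/2)*(x - 1.7457 + 1.1903)^2
FOC: (2*5 + 5.0)*x = 4 + 5.0*(1.7457 - 1.1903)
x^{k+1} = 0.4518
Step 2: z-update.
Minimize 8*z^2 + 8*z + (5.0/2)*(0.4518 - z + 1.1903)^2
FOC: (2*8 + 5.0)*z = -8 + 5.0*(0.4518 + 1.1903)
z^{k+1} = 0.01
Step 3: u-update.
u^{k+1} = 1.1903 + 0.4518 - 0.01 = 1.6321
Step 4: Primal residual = |0.4518 - 0.01| = 0.4418


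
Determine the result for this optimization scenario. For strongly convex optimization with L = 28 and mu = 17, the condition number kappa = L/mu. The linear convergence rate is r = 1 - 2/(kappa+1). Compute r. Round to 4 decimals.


Step 1: Compute the condition number.
kappa = L/mu = 28/17 = 1.6471
Step 2: Compute the convergence rate.
r = 1 - 2/(kappa + 1) = 1 - 2*mu/(L + mu) = (L - mu)/(L + mu) = 11/45 = 0.2444


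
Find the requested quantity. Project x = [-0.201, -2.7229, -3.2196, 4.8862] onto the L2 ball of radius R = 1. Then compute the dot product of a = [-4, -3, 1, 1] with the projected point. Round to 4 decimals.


Step 1: Compute ||x|| (intermediates to 6 decimals).
||x|| = sqrt((-0.201)^2 + (-2.7229)^2 + (-3.2196)^2 + 4.8862^2) = 6.457194
Step 2: Project.
Since ||x|| > R, scale = R/||x|| = 1/6.457194 = 0.154866, proj(x) = scale * x
proj(x) = [-0.031128, -0.421685, -0.498607, 0.756706]
Step 3: Dot product.
a^T * proj(x) = -4*(-0.031128) - 3*(-0.421685) + 1*(-0.498607) + 1*0.756706 = 1.6477


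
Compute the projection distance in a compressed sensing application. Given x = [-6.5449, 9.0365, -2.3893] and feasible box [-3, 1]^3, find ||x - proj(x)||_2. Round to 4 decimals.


Project each component onto [-3, 1].
clip(-6.5449) = -3.0, clip(9.0365) = 1.0, clip(-2.3893) = -2.3893
Projection = [-3.0, 1.0, -2.3893]
Squared diffs: [12.5663, 64.5853, 0.0]
Distance = sqrt(77.1516) = 8.7836


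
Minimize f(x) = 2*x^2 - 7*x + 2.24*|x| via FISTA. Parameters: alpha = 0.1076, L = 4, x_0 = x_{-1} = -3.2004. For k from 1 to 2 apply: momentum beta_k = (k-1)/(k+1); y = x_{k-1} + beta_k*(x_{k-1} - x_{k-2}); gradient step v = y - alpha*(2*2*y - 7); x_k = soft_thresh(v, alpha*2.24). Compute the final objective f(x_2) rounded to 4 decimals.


FISTA on f(x) = 2*x^2 - 7*x + 2.24*|x|
L = 4, alpha = 0.1076
Iteration 1: beta = 0.0, y = -3.2004 + 0.0*(-3.2004 + 3.2004) = -3.2004
  grad(y) = -19.8016, v = y - alpha*grad = -1.0697
  prox(v) = soft_thresh(-1.0697, 0.241) = -0.8287
Iteration 2: beta = 0.3333, y = -0.8287 + 0.3333*(-0.8287 + 3.2004) = -0.0382
  grad(y) = -7.1527, v = y - alpha*grad = 0.7315
  prox(v) = soft_thresh(0.7315, 0.241) = 0.4904
f(x_2) = 2*0.4904^2 - 7*0.4904 + 2.24*|0.4904| = -1.8534


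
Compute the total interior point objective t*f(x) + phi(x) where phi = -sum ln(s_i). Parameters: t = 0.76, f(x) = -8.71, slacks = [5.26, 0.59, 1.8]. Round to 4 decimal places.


Step 1: Compute log-barrier.
ln values: [1.6601, -0.5276, 0.5878]
phi = -(1.6601 - 0.5276 + 0.5878) = -1.7203
Step 2: Compute augmented objective.
t*f(x) = 0.76*-8.71 = -6.6196
Total = -6.6196 - 1.7203 = -8.3399


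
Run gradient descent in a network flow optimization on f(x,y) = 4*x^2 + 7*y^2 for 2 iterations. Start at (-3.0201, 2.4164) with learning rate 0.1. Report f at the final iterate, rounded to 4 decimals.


Gradient descent on f(x,y) = 4*x^2 + 7*y^2.
Starting point: (-3.0201, 2.4164), alpha = 0.1
Step 1: grad_x = 2*4*-3.0201 = -24.1608, grad_y = 2*7*2.4164 = 33.8296
  x_1 = -3.0201 - 0.1*-24.1608 = -0.604
  y_1 = 2.4164 - 0.1*33.8296 = -0.9666
Step 2: grad_x = 2*4*-0.604 = -4.8322, grad_y = 2*7*-0.9666 = -13.5318
  x_2 = -0.604 - 0.1*-4.8322 = -0.1208
  y_2 = -0.9666 - 0.1*-13.5318 = 0.3866
f(-0.1208, 0.3866) = 4*(-0.1208)^2 + 7*0.3866^2 = 1.1047


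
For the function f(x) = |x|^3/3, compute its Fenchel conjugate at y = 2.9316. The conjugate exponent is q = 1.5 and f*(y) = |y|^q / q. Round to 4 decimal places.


The conjugate exponent q satisfies 1/p + 1/q = 1.
p = 3, so q = 3/(3 - 1) = 1.5
|y|^q = 2.9316^1.5 = 5.0195
f*(2.9316) = 5.0195 / 1.5 = 3.3463


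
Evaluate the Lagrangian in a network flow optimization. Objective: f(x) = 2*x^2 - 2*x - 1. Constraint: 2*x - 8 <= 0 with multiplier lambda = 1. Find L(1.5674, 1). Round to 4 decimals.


Step 1: Evaluate f(x).
f(1.5674) = 2*1.5674^2 - 2*1.5674 - 1 = 0.7787
Step 2: Evaluate g(x).
g(1.5674) = 2*1.5674 - 8 = -4.8652
Step 3: Compute Lagrangian.
L = 0.7787 + 1*-4.8652 = -4.0865


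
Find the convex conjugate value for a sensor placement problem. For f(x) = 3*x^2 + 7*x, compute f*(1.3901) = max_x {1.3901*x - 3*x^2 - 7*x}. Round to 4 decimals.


f*(y) = sup_x {y*x - a*x^2 - b*x} = sup_x {(y-b)*x - a*x^2}
FOC: (y - b) - 2a*x = 0 => x* = (y - b)/(2a)
x* = (1.3901 - 7)/(2*3) = -0.935
f*(1.3901) = (y-b)^2/(4a) = (1.3901 - 7)^2/(4*3)
= 31.471/12 = 2.6226


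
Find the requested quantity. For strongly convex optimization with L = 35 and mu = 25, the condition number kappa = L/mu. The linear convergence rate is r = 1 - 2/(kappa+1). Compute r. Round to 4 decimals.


Step 1: Compute the condition number.
kappa = L/mu = 35/25 = 1.4
Step 2: Compute the convergence rate.
r = 1 - 2/(kappa + 1) = 1 - 2*mu/(L + mu) = (L - mu)/(L + mu) = 10/60 = 0.1667


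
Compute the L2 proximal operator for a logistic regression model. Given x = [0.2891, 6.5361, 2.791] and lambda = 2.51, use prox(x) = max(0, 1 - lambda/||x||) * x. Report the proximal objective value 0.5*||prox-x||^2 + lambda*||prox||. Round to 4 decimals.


Step 1: Compute ||x||.
||x|| = 7.1129
Step 2: Compute scaling factor.
scale = max(0, 1 - 2.51/7.1129) = 0.6471
Step 3: prox(x) = [0.1871, 4.2297, 1.8061]
||prox(x)|| = 4.6029
Step 4: Proximal objective.
0.5*||prox-x||^2 = 3.1501
lambda*||prox|| = 11.5533
Total = 14.7034


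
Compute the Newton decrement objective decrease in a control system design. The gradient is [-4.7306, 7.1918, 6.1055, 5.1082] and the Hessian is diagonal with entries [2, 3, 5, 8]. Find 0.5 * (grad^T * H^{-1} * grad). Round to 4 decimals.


Step 1: H is diagonal, so H^(-1) * g = [-2.3653, 2.3973, 1.2211, 0.6385].
Step 2: g^T H^(-1) g = sum_i g_i^2 / H_ii
  = (-4.7306)^2/2 + (7.1918)^2/3 + (6.1055)^2/5 + (5.1082)^2/8
  = 11.1893 + 17.2407 + 7.4554 + 3.2617 = 39.1471
Step 3: Objective decrease = 0.5 * g^T H^(-1) g = 19.5735
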